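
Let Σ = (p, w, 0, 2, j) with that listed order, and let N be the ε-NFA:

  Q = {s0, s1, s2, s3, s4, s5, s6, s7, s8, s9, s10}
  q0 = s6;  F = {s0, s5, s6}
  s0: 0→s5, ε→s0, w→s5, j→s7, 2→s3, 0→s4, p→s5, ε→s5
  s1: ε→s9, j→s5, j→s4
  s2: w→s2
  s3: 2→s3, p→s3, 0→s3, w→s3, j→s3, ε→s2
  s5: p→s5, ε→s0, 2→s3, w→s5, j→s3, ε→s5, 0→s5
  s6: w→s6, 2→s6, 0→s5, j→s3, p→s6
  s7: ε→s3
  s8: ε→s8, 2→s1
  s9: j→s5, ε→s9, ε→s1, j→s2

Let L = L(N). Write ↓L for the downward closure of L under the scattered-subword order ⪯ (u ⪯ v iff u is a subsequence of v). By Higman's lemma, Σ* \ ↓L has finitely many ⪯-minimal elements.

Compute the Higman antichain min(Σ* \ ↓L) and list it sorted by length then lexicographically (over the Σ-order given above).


Antichain: [j, 02].

|Q|=11, |F|=3, |δ|=37 (10 ε).
min D↑ (3 st, q0=0, F={2}): 0:p→0,w→0,0→1,2→0,j→2 1:p→1,w→1,0→1,2→2,j→2 2:p→2,w→2,0→2,2→2,j→2 [Hopcroft].
'j': |S_i|=[7, 3] end={s2,s3,s7} — reject; 1/1 single-dels accept.
'02': |S_i|=[7, 6, 2] end={s2,s3} ∉↓L; 2/2 single-dels accept.
2 obstructions.


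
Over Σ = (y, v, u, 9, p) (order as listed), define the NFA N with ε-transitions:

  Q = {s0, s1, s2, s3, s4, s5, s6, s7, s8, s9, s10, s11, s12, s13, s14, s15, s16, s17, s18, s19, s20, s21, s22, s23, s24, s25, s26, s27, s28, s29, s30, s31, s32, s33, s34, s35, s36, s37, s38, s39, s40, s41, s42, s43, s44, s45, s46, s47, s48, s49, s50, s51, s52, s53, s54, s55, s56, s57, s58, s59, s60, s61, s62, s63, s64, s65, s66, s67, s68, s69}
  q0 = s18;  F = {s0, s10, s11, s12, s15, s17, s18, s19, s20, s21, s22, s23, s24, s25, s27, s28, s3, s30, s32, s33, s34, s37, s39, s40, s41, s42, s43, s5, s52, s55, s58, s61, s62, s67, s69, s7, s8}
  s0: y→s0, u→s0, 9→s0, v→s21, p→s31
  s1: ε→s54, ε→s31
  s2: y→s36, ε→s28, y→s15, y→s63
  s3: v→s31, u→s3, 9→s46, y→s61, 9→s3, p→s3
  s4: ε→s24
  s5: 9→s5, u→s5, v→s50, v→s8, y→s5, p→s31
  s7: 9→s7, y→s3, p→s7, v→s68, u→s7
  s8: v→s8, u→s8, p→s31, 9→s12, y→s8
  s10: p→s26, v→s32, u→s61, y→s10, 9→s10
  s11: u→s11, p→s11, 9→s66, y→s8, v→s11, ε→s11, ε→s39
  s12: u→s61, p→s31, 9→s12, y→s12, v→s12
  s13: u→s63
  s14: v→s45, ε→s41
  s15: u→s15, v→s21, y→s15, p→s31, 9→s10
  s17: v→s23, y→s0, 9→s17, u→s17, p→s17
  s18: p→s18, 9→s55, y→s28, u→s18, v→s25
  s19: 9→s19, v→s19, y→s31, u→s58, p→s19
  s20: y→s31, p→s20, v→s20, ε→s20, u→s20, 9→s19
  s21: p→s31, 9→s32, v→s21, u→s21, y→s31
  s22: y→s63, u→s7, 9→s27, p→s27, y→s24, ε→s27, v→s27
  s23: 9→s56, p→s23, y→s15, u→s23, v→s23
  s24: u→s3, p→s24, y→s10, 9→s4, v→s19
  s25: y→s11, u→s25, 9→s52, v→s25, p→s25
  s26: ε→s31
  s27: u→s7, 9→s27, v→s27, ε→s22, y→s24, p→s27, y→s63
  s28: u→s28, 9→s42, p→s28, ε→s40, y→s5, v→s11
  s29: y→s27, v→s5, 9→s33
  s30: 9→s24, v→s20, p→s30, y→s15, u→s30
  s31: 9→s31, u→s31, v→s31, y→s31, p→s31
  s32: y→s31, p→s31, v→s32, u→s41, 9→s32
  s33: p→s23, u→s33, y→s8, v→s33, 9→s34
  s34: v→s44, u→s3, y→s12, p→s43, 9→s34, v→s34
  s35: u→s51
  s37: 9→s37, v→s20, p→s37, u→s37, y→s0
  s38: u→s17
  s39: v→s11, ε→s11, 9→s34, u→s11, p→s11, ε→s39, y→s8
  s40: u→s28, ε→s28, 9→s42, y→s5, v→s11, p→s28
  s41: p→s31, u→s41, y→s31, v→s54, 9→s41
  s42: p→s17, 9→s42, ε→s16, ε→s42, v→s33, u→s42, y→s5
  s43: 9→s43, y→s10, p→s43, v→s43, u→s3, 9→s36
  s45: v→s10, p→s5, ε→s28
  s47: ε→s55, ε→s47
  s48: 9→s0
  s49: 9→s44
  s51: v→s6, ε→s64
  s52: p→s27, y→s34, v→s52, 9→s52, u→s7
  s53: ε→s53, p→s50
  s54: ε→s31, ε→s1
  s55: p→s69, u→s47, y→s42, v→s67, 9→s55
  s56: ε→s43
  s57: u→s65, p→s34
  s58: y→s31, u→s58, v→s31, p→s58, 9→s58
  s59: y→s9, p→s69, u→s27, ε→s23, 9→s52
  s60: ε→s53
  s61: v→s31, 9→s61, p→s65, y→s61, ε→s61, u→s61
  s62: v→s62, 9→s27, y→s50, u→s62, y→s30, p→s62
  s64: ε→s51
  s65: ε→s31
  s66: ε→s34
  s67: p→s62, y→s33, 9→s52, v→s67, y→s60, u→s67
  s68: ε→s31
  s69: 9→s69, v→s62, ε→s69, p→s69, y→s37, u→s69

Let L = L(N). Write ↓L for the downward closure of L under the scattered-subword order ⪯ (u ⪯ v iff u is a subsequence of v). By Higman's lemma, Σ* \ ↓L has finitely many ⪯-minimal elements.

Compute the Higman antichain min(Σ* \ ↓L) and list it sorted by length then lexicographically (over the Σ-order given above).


Antichain: [yyp, v9uv, 9pyvy].

|Q|=70, |F|=37, |δ|=253 (33 ε).
min D↑ (35 st, q0=0, F={11}): 0:y→1,v→2,u→0,9→3,p→0 1:y→4,v→5,u→1,9→6,p→1 2:y→5,v→2,u→2,9→7,p→2 3:y→6,v→8,u→3,9→3,p→9 4:y→4,v→10,u→4,9→4,p→11 5:y→10,v→5,u→5,9→12,p→5 6:y→4,v→13,u→6,9→6,p→14 7:y→12,v→7,u→15,9→7,p→16 8:y→13,v→8,u→8,9→7,p→17 9:y→18,v→17,u→9,9→9,p→9 10:y→10,v→10,u→10,9→19,p→11 11:y→11,v→11,u→11,9→11,p→11 12:y→19,v→12,u→20,9→12,p→21 13:y→10,v→13,u→13,9→12,p→22 14:y→23,v→22,u→14,9→14,p→14 15:y→20,v→11,u→15,9→15,p→15 16:y→24,v→16,u→15,9→16,p→16 17:y→25,v→17,u→17,9→16,p→17 18:y→23,v→26,u→18,9→18,p→18 19:y→19,v→19,u→27,9→19,p→11 20:y→27,v→11,u→20,9→20,p→20 21:y→28,v→21,u→20,9→21,p→21 22:y→29,v→22,u→22,9→21,p→22 23:y→23,v→30,u→23,9→23,p→11 24:y→28,v→31,u→20,9→24,p→24 25:y→29,v→26,u→25,9→24,p→25 26:y→11,v→26,u→26,9→31,p→26 27:y→27,v→11,u→27,9→27,p→11 28:y→28,v→32,u→27,9→28,p→11 29:y→29,v→30,u→29,9→28,p→11 30:y→11,v→30,u→30,9→32,p→11 31:y→11,v→31,u→33,9→31,p→31 32:y→11,v→32,u→34,9→32,p→11 33:y→11,v→11,u→33,9→33,p→33 34:y→11,v→11,u→34,9→34,p→11 (ε-aug+det+¬).
'yyp': |S_i|=[55, 43, 16, 3] end={s26,s31,s65} ∉↓L; 3/3 single-dels accept.
'v9uv': |S_i|=[55, 43, 28, 11, 4] end={s1,s31,s54,s68} ∉↓L; 4/4 single-dels accept.
'9pyvy': N↓-sim [55, 49, 34, 23, 9, 1] end={s31} ∉↓L; 5/5 deletions ∈↓L.
3 minimals (antichain).


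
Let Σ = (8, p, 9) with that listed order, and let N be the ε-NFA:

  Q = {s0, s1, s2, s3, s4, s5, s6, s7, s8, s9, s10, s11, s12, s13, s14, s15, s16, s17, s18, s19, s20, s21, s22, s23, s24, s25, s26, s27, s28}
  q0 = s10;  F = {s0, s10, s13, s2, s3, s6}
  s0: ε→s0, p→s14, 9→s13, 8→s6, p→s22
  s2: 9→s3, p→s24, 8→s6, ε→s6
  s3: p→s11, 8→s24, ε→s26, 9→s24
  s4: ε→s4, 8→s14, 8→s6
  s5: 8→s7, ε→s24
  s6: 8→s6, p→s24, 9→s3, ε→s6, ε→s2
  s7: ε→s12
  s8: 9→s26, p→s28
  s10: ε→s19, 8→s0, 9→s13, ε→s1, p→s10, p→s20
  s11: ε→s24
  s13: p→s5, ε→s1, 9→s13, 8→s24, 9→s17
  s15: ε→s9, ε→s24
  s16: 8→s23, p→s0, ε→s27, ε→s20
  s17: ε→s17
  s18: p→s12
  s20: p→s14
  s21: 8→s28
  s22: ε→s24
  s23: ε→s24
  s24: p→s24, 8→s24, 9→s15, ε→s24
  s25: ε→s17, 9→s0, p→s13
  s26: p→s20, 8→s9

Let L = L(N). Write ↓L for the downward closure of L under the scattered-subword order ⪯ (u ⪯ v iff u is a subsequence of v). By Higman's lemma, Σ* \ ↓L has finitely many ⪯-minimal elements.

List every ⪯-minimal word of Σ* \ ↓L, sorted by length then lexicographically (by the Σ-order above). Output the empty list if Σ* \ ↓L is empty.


A = [8p, 98, 9p, 8899].

|Q|=29, |F|=6, |δ|=59 (21 ε).
min D↑ (6 st, q0=0, F={4}): 0:8→1,p→0,9→2 1:8→3,p→4,9→2 2:8→4,p→4,9→2 3:8→3,p→4,9→5 4:8→4,p→4,9→4 5:8→4,p→4,9→4 (ε-aug+det+¬).
'8p': |S_i|=[20, 18, 10] end={s11,s12,s14,s15,s20,s22,s24,s5,s7,s9} rej; 2/2 single-dels accept.
'98': run [20, 14, 5] end={s12,s15,s24,s7,s9} — reject; 2/2 single-dels accept.
'9p': run [20, 14, 9] end={s11,s12,s14,s15,s20,s24,s5,s7,s9} ∉↓L; 2/2 single-dels accept.
'8899': N↓-sim [20, 18, 12, 8, 3] end={s15,s24,s9} rej; 4/4 del acc.
4 obstructions.


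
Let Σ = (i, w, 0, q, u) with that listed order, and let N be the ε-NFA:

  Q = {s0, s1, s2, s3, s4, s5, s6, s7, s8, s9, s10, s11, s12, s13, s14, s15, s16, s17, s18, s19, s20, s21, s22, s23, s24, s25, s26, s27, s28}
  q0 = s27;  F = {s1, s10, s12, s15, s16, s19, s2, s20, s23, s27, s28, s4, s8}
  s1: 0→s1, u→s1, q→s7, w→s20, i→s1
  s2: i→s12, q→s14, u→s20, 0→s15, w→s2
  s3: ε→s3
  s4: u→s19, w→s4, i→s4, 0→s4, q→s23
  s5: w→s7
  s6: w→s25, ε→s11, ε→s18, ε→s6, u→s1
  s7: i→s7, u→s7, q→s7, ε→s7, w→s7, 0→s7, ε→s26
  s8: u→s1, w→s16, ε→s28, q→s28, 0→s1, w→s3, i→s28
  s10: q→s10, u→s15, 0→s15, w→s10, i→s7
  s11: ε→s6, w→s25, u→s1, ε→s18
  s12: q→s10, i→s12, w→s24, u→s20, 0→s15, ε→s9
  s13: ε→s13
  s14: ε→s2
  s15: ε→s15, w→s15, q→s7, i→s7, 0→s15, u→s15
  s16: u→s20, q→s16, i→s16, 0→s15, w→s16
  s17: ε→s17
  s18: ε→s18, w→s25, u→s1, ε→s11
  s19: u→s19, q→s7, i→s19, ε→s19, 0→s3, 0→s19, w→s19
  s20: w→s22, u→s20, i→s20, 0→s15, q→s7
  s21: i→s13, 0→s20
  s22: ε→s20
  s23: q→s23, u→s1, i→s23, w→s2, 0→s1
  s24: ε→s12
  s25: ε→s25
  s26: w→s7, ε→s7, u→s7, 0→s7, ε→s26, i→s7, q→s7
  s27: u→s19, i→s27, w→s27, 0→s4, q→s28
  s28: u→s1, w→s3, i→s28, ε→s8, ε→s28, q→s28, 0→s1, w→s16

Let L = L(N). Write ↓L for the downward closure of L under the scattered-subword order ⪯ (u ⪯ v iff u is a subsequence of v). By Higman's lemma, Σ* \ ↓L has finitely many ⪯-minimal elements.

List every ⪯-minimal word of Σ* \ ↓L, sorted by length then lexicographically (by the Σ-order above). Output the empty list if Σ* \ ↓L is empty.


|Q|=29, |F|=13, |δ|=111 (24 ε).
min D↑ (13 st, q0=0, F={7}): 0:i→0,w→0,0→1,q→2,u→3 1:i→1,w→1,0→1,q→4,u→3 2:i→2,w→5,0→6,q→2,u→6 3:i→3,w→3,0→3,q→7,u→3 4:i→4,w→8,0→6,q→4,u→6 5:i→5,w→5,0→9,q→5,u→10 6:i→6,w→10,0→6,q→7,u→6 7:i→7,w→7,0→7,q→7,u→7 8:i→11,w→8,0→9,q→8,u→10 9:i→7,w→9,0→9,q→7,u→9 10:i→10,w→10,0→9,q→7,u→10 11:i→11,w→11,0→9,q→12,u→10 12:i→7,w→12,0→9,q→12,u→9 (ε-aug+det+¬).
'uq': |S_i|=[20, 8, 2] end={s26,s7} ∉↓L; 2/2 single-dels accept.
'q0q': N↓-sim [20, 17, 6, 2] end={s26,s7} ∉↓L; 3/3 deletions ∈↓L.
'qw0i': N↓-sim [20, 17, 13, 3, 2] end={s26,s7} rej; 4/4 del acc.
'0qwiqi': run [20, 16, 13, 11, 9, 4, 2] end={s26,s7} — reject; 6/6 single-dels accept.
4 obstructions.

A = [uq, q0q, qw0i, 0qwiqi].


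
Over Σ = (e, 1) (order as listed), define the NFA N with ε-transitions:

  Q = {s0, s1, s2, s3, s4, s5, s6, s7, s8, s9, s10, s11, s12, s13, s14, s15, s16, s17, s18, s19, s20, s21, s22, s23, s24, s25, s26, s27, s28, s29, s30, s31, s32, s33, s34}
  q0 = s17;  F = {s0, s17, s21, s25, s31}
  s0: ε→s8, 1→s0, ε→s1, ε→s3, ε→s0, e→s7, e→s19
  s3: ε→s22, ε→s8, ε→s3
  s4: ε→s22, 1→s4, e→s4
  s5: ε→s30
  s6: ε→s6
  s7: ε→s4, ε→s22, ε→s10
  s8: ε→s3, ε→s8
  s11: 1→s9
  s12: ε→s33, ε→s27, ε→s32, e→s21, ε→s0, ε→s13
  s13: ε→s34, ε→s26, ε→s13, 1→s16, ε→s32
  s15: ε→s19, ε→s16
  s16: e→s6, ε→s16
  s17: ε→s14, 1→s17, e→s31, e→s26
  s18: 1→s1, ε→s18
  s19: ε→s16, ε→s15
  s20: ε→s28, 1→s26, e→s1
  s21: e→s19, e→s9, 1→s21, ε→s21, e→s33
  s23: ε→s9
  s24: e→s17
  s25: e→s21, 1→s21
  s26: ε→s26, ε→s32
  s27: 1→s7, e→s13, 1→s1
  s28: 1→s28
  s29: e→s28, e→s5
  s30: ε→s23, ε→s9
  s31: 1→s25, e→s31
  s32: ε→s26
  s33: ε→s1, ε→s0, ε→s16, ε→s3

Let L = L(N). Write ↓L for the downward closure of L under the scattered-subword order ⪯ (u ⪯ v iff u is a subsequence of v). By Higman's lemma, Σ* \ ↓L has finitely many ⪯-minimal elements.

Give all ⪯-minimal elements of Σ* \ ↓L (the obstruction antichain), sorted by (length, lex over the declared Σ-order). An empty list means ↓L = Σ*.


min(Σ*\↓L) = [e1eee, e11ee].

|Q|=35, |F|=5, |δ|=73 (43 ε).
min D↑ (6 st, q0=0, F={5}): 0:e→1,1→0 1:e→1,1→2 2:e→3,1→3 3:e→4,1→3 4:e→5,1→4 5:e→5,1→5.
'e1eee': run [21, 19, 16, 15, 14, 8] end={s10,s15,s16,s19,s22,s4,s6,s7} — reject; 5/5 del acc.
'e11ee': run [21, 19, 16, 15, 14, 8] end={s10,s15,s16,s19,s22,s4,s6,s7} ∉↓L; 5/5 del acc.
2 words, ⪯-incomp.


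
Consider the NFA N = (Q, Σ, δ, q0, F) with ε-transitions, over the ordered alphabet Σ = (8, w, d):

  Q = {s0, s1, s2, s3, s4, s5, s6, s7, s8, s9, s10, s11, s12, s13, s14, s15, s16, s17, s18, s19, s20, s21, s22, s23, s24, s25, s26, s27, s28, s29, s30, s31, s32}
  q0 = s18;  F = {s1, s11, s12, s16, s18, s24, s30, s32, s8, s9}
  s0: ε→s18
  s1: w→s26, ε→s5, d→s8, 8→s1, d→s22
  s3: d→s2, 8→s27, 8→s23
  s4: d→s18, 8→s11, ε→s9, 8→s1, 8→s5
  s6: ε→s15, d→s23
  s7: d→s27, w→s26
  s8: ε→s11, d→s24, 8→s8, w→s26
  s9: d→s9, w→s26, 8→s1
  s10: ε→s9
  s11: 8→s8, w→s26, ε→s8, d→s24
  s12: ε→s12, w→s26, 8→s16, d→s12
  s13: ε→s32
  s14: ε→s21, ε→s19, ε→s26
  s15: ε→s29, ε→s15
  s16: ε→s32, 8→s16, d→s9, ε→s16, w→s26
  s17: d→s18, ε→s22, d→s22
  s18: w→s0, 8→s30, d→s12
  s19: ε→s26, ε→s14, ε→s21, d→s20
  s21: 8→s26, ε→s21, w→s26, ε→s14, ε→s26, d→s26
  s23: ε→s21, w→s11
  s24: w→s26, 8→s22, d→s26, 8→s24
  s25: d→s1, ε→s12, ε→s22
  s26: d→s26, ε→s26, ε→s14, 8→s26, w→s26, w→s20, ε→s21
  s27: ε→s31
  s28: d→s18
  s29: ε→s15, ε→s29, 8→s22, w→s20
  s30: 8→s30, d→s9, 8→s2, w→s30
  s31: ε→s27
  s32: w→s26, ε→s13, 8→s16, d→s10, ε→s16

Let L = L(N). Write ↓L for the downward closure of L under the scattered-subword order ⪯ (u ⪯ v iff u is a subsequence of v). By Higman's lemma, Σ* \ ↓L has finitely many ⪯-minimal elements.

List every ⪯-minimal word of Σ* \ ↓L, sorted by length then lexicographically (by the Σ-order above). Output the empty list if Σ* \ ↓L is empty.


|Q|=33, |F|=10, |δ|=93 (35 ε).
min D↑ (9 st, q0=0, F={5}): 0:8→1,w→0,d→2 1:8→1,w→1,d→3 2:8→4,w→5,d→2 3:8→6,w→5,d→3 4:8→4,w→5,d→3 5:8→5,w→5,d→5 6:8→6,w→5,d→7 7:8→7,w→5,d→8 8:8→8,w→5,d→5 [Hopcroft].
'dw': N↓-sim [21, 17, 5] end={s14,s19,s20,s21,s26} ∉↓L; 2/2 deletions ∈↓L.
'8d8ddd': N↓-sim [21, 18, 13, 11, 9, 7, 5] end={s14,s19,s20,s21,s26} rej; 6/6 single-dels accept.
2 obstructions.

A = [dw, 8d8ddd].


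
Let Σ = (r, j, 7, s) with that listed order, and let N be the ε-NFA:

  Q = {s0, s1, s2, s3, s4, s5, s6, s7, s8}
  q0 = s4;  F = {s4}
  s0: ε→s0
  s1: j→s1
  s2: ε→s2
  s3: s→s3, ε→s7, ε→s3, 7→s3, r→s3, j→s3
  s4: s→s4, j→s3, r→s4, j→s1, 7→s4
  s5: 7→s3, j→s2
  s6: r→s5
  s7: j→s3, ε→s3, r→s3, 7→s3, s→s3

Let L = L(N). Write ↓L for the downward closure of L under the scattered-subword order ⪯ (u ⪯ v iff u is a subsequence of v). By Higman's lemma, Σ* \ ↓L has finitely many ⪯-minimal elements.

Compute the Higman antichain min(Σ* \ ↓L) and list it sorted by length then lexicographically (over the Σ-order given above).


|Q|=9, |F|=1, |δ|=22 (5 ε).
min D↑ (2 st, q0=0, F={1}): 0:r→0,j→1,7→0,s→0 1:r→1,j→1,7→1,s→1 (ε-aug+det+¬).
'j': run [4, 3] end={s1,s3,s7} — reject; 1/1 single-dels accept.
1 words, ⪯-incomp.

A = [j].


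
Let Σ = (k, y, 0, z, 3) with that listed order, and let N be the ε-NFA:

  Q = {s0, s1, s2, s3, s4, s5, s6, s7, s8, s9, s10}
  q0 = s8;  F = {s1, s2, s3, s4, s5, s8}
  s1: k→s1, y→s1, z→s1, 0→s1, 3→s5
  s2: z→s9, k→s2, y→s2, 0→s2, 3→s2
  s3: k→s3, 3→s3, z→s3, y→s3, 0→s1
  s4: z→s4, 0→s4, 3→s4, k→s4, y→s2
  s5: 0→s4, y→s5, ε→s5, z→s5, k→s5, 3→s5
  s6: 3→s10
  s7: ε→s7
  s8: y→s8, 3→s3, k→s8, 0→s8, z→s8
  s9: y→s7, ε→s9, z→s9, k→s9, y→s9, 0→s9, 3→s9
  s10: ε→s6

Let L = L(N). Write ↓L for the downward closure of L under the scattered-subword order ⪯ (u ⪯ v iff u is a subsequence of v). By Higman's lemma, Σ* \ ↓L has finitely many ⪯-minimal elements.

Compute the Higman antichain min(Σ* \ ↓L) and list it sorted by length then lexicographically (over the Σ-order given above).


A = [3030yz].

|Q|=11, |F|=6, |δ|=41 (4 ε).
min D↑ (7 st, q0=0, F={6}): 0:k→0,y→0,0→0,z→0,3→1 1:k→1,y→1,0→2,z→1,3→1 2:k→2,y→2,0→2,z→2,3→3 3:k→3,y→3,0→4,z→3,3→3 4:k→4,y→5,0→4,z→4,3→4 5:k→5,y→5,0→5,z→6,3→5 6:k→6,y→6,0→6,z→6,3→6 [Hopcroft].
'3030yz': |S_i|=[8, 7, 6, 5, 4, 3, 2] end={s7,s9} — reject; 6/6 del acc.
1 words, ⪯-incomp.


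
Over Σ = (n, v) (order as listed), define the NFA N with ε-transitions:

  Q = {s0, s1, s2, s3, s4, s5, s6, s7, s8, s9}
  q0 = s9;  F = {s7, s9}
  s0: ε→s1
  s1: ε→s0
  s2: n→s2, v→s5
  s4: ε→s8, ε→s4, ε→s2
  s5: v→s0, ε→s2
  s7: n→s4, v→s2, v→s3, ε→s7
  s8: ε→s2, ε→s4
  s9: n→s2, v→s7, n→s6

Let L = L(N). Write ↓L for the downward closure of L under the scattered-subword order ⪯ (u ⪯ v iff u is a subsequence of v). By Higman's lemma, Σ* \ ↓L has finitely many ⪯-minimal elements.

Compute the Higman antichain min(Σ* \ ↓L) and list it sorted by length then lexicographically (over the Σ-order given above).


|Q|=10, |F|=2, |δ|=18 (9 ε).
min D↑ (3 st, q0=0, F={1}): 0:n→1,v→2 1:n→1,v→1 2:n→1,v→1 (ε-aug+det+¬).
'n': N↓-sim [10, 7] end={s0,s1,s2,s4,s5,s6,s8} — reject; 1/1 deletions ∈↓L.
'vv': |S_i|=[10, 8, 5] end={s0,s1,s2,s3,s5} ∉↓L; 2/2 single-dels accept.
2 minimals (antichain).

Antichain: [n, vv].


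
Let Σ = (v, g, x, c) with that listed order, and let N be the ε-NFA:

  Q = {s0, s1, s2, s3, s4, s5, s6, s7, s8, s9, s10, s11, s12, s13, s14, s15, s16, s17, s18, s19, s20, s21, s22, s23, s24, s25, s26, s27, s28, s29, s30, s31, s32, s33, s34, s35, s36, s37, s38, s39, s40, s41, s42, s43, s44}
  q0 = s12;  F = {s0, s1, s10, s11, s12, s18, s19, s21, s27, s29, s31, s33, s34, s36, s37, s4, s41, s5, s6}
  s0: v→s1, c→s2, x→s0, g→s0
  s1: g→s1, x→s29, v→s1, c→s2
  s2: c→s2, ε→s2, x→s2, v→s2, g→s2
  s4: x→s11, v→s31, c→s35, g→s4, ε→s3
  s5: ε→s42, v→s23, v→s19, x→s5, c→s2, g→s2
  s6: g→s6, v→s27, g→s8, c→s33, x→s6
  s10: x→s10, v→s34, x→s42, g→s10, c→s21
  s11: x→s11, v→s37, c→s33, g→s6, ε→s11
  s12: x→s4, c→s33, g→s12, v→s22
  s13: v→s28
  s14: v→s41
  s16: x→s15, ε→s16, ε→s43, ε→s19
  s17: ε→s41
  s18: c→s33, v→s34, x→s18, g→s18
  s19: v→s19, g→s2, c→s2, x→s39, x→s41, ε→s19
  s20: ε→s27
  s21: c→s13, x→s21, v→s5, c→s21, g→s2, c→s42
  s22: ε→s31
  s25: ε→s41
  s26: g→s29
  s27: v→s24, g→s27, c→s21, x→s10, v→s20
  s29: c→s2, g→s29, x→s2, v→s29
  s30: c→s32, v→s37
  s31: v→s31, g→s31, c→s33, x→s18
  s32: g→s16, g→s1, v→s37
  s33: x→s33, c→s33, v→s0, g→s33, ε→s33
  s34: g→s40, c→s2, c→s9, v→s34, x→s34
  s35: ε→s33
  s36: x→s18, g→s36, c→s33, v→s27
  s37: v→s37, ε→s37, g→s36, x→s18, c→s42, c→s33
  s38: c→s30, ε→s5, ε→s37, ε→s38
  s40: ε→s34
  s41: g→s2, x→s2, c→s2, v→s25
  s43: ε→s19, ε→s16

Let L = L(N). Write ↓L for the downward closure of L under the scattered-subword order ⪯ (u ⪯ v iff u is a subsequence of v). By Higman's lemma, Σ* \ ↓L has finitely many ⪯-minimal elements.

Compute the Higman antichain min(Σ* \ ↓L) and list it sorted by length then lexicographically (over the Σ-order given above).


min(Σ*\↓L) = [cvc, vxvc, cvvxx, xxgvcg].

|Q|=45, |F|=19, |δ|=120 (21 ε).
min D↑ (20 st, q0=0, F={11}): 0:v→1,g→0,x→2,c→3 1:v→1,g→1,x→4,c→3 2:v→1,g→2,x→5,c→3 3:v→6,g→3,x→3,c→3 4:v→7,g→4,x→4,c→3 5:v→8,g→9,x→5,c→3 6:v→10,g→6,x→6,c→11 7:v→7,g→7,x→7,c→11 8:v→8,g→12,x→4,c→3 9:v→13,g→9,x→9,c→3 10:v→10,g→10,x→14,c→11 11:v→11,g→11,x→11,c→11 12:v→13,g→12,x→4,c→3 13:v→13,g→13,x→15,c→16 14:v→14,g→14,x→11,c→11 15:v→7,g→15,x→15,c→16 16:v→17,g→11,x→16,c→16 17:v→18,g→11,x→17,c→11 18:v→18,g→11,x→19,c→11 19:v→19,g→11,x→11,c→11.
'cvc': N↓-sim [34, 17, 12, 1] end={s2} rej; 3/3 del acc.
'vxvc': run [34, 27, 20, 15, 2] end={s2,s9} — reject; 4/4 deletions ∈↓L.
'cvvxx': |S_i|=[34, 17, 12, 8, 5, 1] end={s2} ∉↓L; 5/5 del acc.
'xxgvcg': |S_i|=[34, 32, 28, 26, 21, 12, 1] end={s2} ∉↓L; 6/6 deletions ∈↓L.
4 obstructions.


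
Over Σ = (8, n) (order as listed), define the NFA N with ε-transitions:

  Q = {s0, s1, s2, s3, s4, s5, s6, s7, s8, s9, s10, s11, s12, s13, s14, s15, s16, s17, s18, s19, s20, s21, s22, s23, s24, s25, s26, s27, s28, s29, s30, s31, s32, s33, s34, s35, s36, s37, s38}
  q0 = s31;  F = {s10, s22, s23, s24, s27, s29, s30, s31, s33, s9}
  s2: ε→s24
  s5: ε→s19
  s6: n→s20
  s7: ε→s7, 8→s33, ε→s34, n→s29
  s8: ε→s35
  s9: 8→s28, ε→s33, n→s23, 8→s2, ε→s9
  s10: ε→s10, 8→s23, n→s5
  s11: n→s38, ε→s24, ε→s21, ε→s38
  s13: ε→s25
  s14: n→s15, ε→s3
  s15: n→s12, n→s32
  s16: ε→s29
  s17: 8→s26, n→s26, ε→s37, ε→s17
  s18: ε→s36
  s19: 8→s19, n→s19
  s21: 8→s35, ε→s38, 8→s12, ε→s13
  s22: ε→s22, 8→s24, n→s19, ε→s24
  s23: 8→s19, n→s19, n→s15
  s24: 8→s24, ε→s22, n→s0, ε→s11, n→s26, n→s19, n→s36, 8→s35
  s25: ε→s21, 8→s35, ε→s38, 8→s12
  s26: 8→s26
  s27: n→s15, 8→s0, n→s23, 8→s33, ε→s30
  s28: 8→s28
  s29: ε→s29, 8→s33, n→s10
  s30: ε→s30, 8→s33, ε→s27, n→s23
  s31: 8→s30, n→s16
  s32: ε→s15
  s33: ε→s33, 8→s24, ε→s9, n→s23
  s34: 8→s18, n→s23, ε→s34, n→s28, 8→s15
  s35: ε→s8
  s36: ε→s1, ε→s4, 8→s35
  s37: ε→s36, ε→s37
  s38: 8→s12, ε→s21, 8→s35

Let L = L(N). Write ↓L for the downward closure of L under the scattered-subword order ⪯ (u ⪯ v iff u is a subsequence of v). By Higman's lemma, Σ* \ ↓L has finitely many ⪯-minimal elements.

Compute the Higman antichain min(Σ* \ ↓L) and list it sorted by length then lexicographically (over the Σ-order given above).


|Q|=39, |F|=10, |δ|=91 (39 ε).
min D↑ (8 st, q0=0, F={7}): 0:8→1,n→2 1:8→3,n→4 2:8→3,n→5 3:8→6,n→4 4:8→7,n→7 5:8→4,n→7 6:8→6,n→7 7:8→7,n→7.
'8n8': N↓-sim [30, 25, 16, 5] end={s12,s19,s26,s35,s8} ∉↓L; 3/3 del acc.
'8nn': run [30, 25, 16, 4] end={s12,s15,s19,s32} rej; 3/3 single-dels accept.
'nnn': run [30, 27, 18, 5] end={s12,s15,s19,s32,s5} ∉↓L; 3/3 deletions ∈↓L.
'888n': |S_i|=[30, 25, 23, 18, 13] end={s0,s1,s12,s13,s19,s21,s25,s26,s35,s36,s38,s4,…} — reject; 4/4 deletions ∈↓L.
'n88n': N↓-sim [30, 27, 23, 18, 13] end={s0,s1,s12,s13,s19,s21,s25,s26,s35,s36,s38,s4,…} — reject; 4/4 del acc.
'nn88': |S_i|=[30, 27, 18, 8, 2] end={s19,s26} ∉↓L; 4/4 del acc.
6 words, ⪯-incomp.

min(Σ*\↓L) = [8n8, 8nn, nnn, 888n, n88n, nn88].


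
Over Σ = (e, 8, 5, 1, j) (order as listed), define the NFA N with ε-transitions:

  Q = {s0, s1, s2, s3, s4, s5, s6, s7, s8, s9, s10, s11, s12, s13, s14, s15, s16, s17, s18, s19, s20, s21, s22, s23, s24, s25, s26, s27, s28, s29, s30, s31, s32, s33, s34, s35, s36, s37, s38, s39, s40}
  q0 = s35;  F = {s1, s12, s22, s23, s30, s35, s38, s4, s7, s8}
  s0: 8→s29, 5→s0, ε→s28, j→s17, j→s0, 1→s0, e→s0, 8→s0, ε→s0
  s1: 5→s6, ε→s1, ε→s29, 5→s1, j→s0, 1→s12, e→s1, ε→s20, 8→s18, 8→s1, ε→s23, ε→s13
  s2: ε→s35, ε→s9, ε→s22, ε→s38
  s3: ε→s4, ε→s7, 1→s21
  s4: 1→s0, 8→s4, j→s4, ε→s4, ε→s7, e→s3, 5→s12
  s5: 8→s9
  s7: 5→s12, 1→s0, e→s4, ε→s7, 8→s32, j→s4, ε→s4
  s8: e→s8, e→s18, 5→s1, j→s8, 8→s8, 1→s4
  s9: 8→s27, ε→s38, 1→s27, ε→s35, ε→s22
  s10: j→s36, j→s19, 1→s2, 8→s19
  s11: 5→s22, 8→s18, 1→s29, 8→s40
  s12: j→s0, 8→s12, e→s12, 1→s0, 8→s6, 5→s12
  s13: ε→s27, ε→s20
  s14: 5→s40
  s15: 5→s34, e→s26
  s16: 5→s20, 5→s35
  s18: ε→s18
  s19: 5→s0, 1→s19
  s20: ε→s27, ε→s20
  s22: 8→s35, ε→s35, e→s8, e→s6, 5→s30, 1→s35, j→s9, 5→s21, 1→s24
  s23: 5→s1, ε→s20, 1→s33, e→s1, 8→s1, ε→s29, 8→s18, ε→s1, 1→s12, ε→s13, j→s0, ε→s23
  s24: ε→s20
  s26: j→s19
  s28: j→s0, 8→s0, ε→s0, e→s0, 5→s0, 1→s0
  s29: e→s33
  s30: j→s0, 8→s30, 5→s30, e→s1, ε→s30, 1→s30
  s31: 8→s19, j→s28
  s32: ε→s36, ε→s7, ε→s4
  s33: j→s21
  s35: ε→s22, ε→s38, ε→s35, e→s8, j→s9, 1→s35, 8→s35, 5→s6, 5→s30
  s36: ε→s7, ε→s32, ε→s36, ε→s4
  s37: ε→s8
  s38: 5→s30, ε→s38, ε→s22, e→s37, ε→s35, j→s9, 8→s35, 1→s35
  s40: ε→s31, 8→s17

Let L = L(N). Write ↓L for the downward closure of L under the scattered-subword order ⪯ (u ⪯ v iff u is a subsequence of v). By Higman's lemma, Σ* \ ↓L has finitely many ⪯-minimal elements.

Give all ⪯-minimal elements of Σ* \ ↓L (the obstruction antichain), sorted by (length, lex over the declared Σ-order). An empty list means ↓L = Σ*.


|Q|=41, |F|=10, |δ|=146 (49 ε).
min D↑ (7 st, q0=0, F={5}): 0:e→1,8→0,5→2,1→0,j→0 1:e→1,8→1,5→3,1→4,j→1 2:e→3,8→2,5→2,1→2,j→5 3:e→3,8→3,5→3,1→6,j→5 4:e→4,8→4,5→6,1→5,j→4 5:e→5,8→5,5→5,1→5,j→5 6:e→6,8→6,5→6,1→5,j→5 [Hopcroft].
'5j': |S_i|=[27, 15, 6] end={s0,s17,s21,s28,s29,s33} ∉↓L; 2/2 single-dels accept.
'e11': |S_i|=[27, 21, 13, 6] end={s0,s17,s21,s28,s29,s33} ∉↓L; 3/3 del acc.
2 obstructions.

Antichain: [5j, e11].


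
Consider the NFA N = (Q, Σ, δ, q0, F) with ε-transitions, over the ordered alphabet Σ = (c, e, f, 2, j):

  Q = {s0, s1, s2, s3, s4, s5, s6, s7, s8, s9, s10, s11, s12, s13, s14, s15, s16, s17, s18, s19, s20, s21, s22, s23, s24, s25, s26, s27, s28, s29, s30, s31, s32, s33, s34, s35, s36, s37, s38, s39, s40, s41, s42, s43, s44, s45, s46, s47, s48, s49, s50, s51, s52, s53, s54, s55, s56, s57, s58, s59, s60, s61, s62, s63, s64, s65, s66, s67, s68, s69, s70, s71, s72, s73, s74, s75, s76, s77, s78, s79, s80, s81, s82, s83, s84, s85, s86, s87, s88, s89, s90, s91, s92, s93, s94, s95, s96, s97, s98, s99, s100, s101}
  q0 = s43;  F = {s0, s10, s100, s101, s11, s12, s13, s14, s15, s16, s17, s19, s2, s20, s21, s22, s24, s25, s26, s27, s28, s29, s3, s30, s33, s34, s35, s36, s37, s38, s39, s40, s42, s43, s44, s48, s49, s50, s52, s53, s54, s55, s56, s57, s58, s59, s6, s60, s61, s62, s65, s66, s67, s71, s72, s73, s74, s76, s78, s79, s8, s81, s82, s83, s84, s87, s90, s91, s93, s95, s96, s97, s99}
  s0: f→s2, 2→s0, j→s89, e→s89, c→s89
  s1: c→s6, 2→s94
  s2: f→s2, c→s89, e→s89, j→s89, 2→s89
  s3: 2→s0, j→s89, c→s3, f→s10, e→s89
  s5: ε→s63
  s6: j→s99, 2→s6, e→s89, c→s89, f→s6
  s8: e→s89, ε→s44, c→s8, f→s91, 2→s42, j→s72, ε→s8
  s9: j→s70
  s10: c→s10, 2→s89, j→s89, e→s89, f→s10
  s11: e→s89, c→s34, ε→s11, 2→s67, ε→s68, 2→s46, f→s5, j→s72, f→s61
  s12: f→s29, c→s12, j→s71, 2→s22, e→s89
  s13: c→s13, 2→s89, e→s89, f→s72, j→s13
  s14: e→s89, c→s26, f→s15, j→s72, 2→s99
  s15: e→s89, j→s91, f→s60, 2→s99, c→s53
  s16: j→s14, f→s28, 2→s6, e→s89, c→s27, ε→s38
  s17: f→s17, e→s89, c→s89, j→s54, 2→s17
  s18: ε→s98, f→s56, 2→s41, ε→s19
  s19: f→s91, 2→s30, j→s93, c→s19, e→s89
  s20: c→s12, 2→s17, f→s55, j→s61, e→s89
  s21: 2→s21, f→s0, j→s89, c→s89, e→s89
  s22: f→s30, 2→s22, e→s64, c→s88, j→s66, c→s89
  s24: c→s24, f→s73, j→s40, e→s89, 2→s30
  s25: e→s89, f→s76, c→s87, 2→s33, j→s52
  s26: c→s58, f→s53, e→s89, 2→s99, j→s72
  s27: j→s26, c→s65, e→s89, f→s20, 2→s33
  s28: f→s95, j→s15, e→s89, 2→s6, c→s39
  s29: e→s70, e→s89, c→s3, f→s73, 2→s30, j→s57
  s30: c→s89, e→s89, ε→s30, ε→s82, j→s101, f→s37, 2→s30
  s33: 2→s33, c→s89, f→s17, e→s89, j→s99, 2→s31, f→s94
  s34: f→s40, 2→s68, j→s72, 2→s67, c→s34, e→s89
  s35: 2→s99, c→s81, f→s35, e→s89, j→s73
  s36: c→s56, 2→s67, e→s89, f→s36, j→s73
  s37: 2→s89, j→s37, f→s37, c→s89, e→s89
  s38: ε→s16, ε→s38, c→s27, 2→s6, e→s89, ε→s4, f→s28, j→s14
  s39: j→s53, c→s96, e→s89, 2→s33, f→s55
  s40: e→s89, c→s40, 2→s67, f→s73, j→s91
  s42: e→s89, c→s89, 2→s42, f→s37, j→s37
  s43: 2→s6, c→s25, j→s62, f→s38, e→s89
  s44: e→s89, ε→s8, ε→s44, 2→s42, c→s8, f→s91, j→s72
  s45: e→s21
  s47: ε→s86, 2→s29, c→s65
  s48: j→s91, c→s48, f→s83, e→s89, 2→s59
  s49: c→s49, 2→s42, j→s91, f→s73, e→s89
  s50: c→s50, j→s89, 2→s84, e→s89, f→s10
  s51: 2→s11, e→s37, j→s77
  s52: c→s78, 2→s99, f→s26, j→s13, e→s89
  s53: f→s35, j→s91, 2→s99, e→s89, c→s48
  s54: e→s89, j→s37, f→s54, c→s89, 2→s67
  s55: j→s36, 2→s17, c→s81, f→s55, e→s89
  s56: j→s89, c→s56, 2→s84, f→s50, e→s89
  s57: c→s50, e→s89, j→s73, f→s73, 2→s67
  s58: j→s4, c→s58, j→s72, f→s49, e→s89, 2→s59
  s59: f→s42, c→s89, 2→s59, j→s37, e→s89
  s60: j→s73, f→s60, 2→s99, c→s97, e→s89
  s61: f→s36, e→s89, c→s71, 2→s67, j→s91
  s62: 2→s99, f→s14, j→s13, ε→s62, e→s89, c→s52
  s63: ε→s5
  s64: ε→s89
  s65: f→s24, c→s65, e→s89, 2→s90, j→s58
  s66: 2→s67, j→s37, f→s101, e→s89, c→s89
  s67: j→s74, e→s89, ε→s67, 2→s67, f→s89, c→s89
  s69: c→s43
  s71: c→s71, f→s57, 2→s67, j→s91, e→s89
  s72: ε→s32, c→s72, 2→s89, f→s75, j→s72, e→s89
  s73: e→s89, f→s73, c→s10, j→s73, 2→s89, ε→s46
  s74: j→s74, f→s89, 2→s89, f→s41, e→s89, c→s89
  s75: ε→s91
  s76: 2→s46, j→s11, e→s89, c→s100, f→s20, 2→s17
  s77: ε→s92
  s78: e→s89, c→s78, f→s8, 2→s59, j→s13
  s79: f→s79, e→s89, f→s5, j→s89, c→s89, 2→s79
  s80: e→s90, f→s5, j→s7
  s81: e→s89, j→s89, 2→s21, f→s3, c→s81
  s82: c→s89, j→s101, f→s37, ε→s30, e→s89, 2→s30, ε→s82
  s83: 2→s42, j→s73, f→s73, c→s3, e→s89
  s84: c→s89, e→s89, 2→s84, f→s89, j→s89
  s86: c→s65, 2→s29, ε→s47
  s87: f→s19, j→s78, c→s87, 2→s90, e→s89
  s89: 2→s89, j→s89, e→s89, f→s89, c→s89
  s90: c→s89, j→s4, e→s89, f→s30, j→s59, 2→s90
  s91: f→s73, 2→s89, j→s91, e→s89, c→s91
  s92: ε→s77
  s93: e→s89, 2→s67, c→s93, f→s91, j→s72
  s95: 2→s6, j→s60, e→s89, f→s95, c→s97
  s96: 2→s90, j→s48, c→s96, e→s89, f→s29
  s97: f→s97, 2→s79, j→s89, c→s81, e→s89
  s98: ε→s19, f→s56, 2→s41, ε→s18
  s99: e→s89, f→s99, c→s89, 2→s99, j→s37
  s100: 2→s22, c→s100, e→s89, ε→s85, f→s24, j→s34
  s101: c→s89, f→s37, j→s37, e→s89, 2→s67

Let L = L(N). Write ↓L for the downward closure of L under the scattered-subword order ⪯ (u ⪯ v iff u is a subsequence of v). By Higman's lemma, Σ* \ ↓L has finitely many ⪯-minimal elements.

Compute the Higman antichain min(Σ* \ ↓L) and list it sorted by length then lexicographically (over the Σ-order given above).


|Q|=102, |F|=73, |δ|=432 (31 ε).
min D↑ (71 st, q0=0, F={2}): 0:c→1,e→2,f→3,2→4,j→5 1:c→6,e→2,f→7,2→8,j→9 2:c→2,e→2,f→2,2→2,j→2 3:c→10,e→2,f→11,2→4,j→12 4:c→2,e→2,f→4,2→4,j→13 5:c→9,e→2,f→12,2→13,j→14 6:c→6,e→2,f→15,2→16,j→17 7:c→18,e→2,f→19,2→20,j→21 8:c→2,e→2,f→20,2→8,j→13 9:c→17,e→2,f→22,2→13,j→14 10:c→23,e→2,f→19,2→8,j→22 11:c→24,e→2,f→25,2→4,j→26 12:c→22,e→2,f→26,2→13,j→27 13:c→2,e→2,f→13,2→13,j→28 14:c→14,e→2,f→27,2→2,j→14 15:c→15,e→2,f→29,2→30,j→31 16:c→2,e→2,f→30,2→16,j→32 17:c→17,e→2,f→33,2→32,j→14 18:c→18,e→2,f→34,2→35,j→36 19:c→37,e→2,f→38,2→20,j→39 20:c→2,e→2,f→20,2→20,j→40 21:c→36,e→2,f→39,2→41,j→27 22:c→42,e→2,f→43,2→13,j→27 23:c→23,e→2,f→34,2→16,j→42 24:c→44,e→2,f→38,2→8,j→43 25:c→45,e→2,f→25,2→4,j→46 26:c→43,e→2,f→46,2→13,j→29 27:c→27,e→2,f→29,2→2,j→27 28:c→2,e→2,f→28,2→2,j→28 29:c→29,e→2,f→47,2→2,j→29 30:c→2,e→2,f→28,2→30,j→48 31:c→31,e→2,f→29,2→41,j→27 32:c→2,e→2,f→49,2→32,j→28 33:c→33,e→2,f→29,2→49,j→27 34:c→34,e→2,f→47,2→30,j→50 35:c→2,e→2,f→30,2→35,j→51 36:c→36,e→2,f→50,2→41,j→27 37:c→37,e→2,f→52,2→35,j→53 38:c→54,e→2,f→38,2→20,j→55 39:c→53,e→2,f→55,2→41,j→29 40:c→2,e→2,f→40,2→41,j→28 41:c→2,e→2,f→2,2→41,j→56 42:c→42,e→2,f→57,2→32,j→27 43:c→58,e→2,f→59,2→13,j→29 44:c→44,e→2,f→52,2→16,j→58 45:c→54,e→2,f→45,2→60,j→2 46:c→45,e→2,f→46,2→13,j→47 47:c→61,e→2,f→47,2→2,j→47 48:c→2,e→2,f→28,2→41,j→28 49:c→2,e→2,f→28,2→49,j→28 50:c→50,e→2,f→47,2→41,j→29 51:c→2,e→2,f→48,2→41,j→28 52:c→62,e→2,f→47,2→30,j→63 53:c→53,e→2,f→63,2→41,j→29 54:c→54,e→2,f→62,2→64,j→2 55:c→65,e→2,f→55,2→41,j→47 56:c→2,e→2,f→2,2→2,j→56 57:c→57,e→2,f→47,2→49,j→29 58:c→58,e→2,f→66,2→32,j→29 59:c→54,e→2,f→59,2→13,j→47 60:c→2,e→2,f→60,2→60,j→2 61:c→61,e→2,f→61,2→2,j→2 62:c→62,e→2,f→61,2→67,j→2 63:c→68,e→2,f→47,2→41,j→47 64:c→2,e→2,f→67,2→64,j→2 65:c→65,e→2,f→68,2→69,j→2 66:c→62,e→2,f→47,2→49,j→47 67:c→2,e→2,f→70,2→67,j→2 68:c→68,e→2,f→61,2→69,j→2 69:c→2,e→2,f→2,2→69,j→2 70:c→2,e→2,f→70,2→2,j→2 [Hopcroft].
'e': run [88, 3] end={s64,s70,s89} — reject; 1/1 single-dels accept.
'2c': N↓-sim [88, 32, 2] end={s88,s89} ∉↓L; 2/2 single-dels accept.
'jj2': run [88, 56, 13, 1] end={s89} — reject; 3/3 deletions ∈↓L.
'ccff2': |S_i|=[88, 78, 55, 32, 9, 1] end={s89} ∉↓L; 5/5 deletions ∈↓L.
'cfj2f': |S_i|=[88, 78, 66, 30, 7, 2] end={s41,s89} ∉↓L; 5/5 single-dels accept.
'fffcj': N↓-sim [88, 81, 62, 38, 14, 1] end={s89} ∉↓L; 5/5 deletions ∈↓L.
6 words, ⪯-incomp.

Antichain: [e, 2c, jj2, ccff2, cfj2f, fffcj].


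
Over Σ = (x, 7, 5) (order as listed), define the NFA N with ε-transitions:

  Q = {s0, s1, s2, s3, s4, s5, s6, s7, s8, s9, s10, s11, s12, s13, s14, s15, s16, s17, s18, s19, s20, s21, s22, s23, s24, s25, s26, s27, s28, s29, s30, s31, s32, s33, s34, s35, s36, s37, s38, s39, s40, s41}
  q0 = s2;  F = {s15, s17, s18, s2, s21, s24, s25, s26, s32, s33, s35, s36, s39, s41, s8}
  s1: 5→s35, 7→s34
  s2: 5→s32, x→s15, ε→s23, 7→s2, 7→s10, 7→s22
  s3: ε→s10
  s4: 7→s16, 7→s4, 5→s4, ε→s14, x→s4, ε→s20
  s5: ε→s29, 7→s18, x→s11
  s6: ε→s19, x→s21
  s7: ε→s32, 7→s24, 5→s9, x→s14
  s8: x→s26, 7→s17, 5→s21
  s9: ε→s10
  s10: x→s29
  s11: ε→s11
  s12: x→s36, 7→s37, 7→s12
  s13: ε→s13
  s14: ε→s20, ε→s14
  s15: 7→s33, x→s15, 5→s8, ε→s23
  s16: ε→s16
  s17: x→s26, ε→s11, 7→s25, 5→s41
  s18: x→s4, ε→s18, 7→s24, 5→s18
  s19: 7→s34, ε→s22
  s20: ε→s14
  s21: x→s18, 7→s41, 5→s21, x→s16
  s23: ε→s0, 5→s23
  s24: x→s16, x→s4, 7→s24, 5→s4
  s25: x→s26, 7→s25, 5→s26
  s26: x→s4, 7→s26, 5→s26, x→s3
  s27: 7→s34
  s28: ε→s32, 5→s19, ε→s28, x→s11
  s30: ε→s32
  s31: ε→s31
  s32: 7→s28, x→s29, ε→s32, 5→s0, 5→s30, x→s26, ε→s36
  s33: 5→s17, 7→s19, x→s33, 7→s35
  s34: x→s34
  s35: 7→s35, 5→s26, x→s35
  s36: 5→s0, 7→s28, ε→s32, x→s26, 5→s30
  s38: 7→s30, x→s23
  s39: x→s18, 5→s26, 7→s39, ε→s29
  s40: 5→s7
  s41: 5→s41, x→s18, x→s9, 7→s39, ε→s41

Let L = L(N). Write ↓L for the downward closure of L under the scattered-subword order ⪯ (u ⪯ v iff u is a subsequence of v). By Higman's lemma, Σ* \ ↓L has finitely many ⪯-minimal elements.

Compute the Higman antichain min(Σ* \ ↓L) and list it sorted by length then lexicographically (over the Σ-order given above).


Antichain: [5xx, x775x, x55x75].

|Q|=42, |F|=15, |δ|=108 (28 ε).
min D↑ (15 st, q0=0, F={9}): 0:x→1,7→0,5→2 1:x→1,7→3,5→4 2:x→5,7→2,5→2 3:x→3,7→6,5→7 4:x→5,7→7,5→8 5:x→9,7→5,5→5 6:x→6,7→6,5→5 7:x→5,7→10,5→11 8:x→12,7→11,5→8 9:x→9,7→9,5→9 10:x→5,7→10,5→5 11:x→12,7→13,5→11 12:x→9,7→14,5→12 13:x→12,7→13,5→5 14:x→9,7→14,5→9 [Hopcroft].
'5xx': |S_i|=[31, 27, 13, 8] end={s10,s14,s16,s20,s29,s3,s34,s4} ∉↓L; 3/3 deletions ∈↓L.
'x775x': run [31, 26, 21, 16, 10, 7] end={s10,s14,s16,s20,s29,s3,s4} ∉↓L; 5/5 deletions ∈↓L.
'x55x75': N↓-sim [31, 26, 20, 16, 10, 5, 4] end={s14,s16,s20,s4} — reject; 6/6 deletions ∈↓L.
3 obstructions.


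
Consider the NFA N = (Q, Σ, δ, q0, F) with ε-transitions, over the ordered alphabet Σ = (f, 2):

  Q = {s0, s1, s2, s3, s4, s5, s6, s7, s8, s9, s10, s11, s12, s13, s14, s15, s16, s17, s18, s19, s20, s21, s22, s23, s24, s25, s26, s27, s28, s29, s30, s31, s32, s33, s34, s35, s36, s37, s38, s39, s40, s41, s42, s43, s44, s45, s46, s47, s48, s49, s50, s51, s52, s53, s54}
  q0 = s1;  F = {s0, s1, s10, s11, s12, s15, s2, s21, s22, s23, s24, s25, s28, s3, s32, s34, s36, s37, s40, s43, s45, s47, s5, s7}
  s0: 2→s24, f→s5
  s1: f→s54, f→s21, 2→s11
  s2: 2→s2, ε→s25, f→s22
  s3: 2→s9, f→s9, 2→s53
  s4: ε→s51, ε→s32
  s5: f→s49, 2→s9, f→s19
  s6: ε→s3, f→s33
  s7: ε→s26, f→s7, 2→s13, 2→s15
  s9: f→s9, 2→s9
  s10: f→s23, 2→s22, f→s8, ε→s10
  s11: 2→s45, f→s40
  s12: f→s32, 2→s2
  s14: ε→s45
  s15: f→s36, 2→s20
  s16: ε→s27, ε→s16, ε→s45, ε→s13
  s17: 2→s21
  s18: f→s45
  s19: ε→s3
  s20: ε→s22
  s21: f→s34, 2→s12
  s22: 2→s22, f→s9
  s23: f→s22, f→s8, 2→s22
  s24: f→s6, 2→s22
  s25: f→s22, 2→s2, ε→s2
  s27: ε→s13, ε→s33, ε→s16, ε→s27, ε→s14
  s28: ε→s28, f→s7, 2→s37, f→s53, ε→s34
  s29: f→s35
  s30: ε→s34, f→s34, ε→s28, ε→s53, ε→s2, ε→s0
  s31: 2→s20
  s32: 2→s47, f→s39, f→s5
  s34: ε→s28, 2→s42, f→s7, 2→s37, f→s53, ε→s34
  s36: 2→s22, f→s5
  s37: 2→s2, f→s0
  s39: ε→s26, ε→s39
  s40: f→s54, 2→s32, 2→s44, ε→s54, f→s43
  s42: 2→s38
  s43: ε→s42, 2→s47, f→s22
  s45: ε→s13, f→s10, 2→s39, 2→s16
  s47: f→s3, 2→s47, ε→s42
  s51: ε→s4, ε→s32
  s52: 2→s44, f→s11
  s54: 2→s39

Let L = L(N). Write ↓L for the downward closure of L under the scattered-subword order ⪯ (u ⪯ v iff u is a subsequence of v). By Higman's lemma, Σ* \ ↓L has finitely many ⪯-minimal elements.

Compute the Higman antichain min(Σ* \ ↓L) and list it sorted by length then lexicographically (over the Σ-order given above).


|Q|=55, |F|=24, |δ|=109 (36 ε).
min D↑ (23 st, q0=0, F={22}): 0:f→1,2→2 1:f→3,2→4 2:f→5,2→6 3:f→7,2→8 4:f→9,2→10 5:f→11,2→9 6:f→12,2→6 7:f→7,2→13 8:f→14,2→10 9:f→15,2→16 10:f→17,2→10 11:f→17,2→16 12:f→18,2→17 13:f→19,2→17 14:f→15,2→20 15:f→21,2→22 16:f→21,2→16 17:f→22,2→17 18:f→17,2→17 19:f→15,2→17 20:f→21,2→17 21:f→22,2→22 22:f→22,2→22 [Hopcroft].
'f2ff2': run [42, 36, 26, 18, 10, 2] end={s53,s9} rej; 5/5 deletions ∈↓L.
'f22ff': N↓-sim [42, 36, 26, 13, 6, 2] end={s33,s9} rej; 5/5 single-dels accept.
'2ffff': N↓-sim [42, 37, 25, 18, 8, 1] end={s9} — reject; 5/5 del acc.
'2f2f2': |S_i|=[42, 37, 25, 17, 10, 2] end={s53,s9} — reject; 5/5 deletions ∈↓L.
'22f2f': run [42, 37, 28, 14, 3, 1] end={s9} ∉↓L; 5/5 del acc.
'fff22f': N↓-sim [42, 36, 31, 19, 14, 4, 1] end={s9} ∉↓L; 6/6 deletions ∈↓L.
6 obstructions.

Antichain: [f2ff2, f22ff, 2ffff, 2f2f2, 22f2f, fff22f].
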